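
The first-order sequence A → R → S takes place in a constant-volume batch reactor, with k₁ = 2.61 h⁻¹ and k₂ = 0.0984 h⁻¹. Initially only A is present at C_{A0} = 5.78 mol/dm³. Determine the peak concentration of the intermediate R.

At the optimum, C_{R,max}/C_{A0} = (k₁/k₂)^[k₂/(k₂−k₁)].
= (2.61/0.0984)^(0.0984/(0.0984−2.61)) = (26.52)^(-0.03918) = 0.8795.
C_{R,max} = 0.8795×5.78 = 5.08 mol/dm³.

5.08 mol/dm³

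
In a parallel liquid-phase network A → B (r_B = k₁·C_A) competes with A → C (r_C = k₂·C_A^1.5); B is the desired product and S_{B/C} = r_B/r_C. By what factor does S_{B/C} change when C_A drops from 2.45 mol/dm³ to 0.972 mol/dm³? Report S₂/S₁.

S_{B/C} = (k₁/k₂)·C_A^-0.5, so S₂/S₁ = (C_{A,2}/C_{A,1})^-0.5.
= (0.972/2.45)^(-0.5) = (0.3967)^(-0.5) = 1.59.
Selectivity toward B rises as C_A falls — low-concentration operation is favoured.

1.59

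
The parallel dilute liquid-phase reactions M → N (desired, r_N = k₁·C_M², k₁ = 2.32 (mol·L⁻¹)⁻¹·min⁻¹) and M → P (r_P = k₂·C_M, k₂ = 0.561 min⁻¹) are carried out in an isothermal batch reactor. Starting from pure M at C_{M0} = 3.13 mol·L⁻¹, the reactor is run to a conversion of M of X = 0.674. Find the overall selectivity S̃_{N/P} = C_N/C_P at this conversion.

7.88

C_M = C_{M0}(1−X) = 1.020 mol·L⁻¹.
Along a PFR/batch, dC_P/dC_M = −r_P/(r_N+r_P) = −k₂/(k₂+k₁·C_M).
Integrating from C_{M0} to C_M: C_P = (0.561/2.32)·ln[(0.561+2.32·3.13)/(0.561+2.32·1.02)] = 0.2418·ln(7.823/2.928) = 0.2376 mol·L⁻¹.
Then C_N = (C_{M0}−C_M) − C_P = 2.110 − 0.2376 = 1.872 mol·L⁻¹.
S̃_{N/P} = C_N/C_P = 1.872/0.2376 = 7.88.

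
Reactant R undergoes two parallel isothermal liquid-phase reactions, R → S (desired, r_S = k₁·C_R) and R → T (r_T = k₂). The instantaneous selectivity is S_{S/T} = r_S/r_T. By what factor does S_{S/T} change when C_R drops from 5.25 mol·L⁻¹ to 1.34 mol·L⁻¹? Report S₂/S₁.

S_{S/T} = (k₁/k₂)·C_R, so S₂/S₁ = (C_{R,2}/C_{R,1}).
= 1.34/5.25 = 0.255.

0.255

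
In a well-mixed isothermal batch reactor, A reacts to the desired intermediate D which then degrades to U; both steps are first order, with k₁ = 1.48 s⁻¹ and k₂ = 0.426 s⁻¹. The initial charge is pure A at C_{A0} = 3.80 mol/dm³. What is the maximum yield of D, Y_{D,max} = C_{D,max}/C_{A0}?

For a first-order series the maximum intermediate yield is C_{D,max}/C_{A0} = (k₁/k₂)^[k₂/(k₂−k₁)].
= (1.48/0.426)^(0.426/(0.426−1.48)) = (3.474)^(-0.4042) = 0.6045.

0.605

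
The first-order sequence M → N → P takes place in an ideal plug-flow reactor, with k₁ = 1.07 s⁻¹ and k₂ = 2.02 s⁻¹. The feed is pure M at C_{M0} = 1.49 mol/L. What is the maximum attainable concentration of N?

For a first-order series the maximum intermediate yield is C_{N,max}/C_{M0} = (k₁/k₂)^[k₂/(k₂−k₁)].
= (1.07/2.02)^(2.02/(2.02−1.07)) = (0.5297)^(2.126) = 0.2589.
C_{N,max} = 0.2589×1.49 = 0.386 mol/L.

0.386 mol/L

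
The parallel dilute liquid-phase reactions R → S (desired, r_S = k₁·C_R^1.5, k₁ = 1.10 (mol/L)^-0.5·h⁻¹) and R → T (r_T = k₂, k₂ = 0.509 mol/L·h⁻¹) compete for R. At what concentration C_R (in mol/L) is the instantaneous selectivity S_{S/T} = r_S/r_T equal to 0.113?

S_{S/T} = (k₁/k₂)·C_R^1.5 ⇒ C_R = (S·k₂/k₁)^(1/1.5).
= (0.113×0.509/1.10)^(0.6667) = (0.05229)^(0.6667) = 0.140 mol/L.

0.140 mol/L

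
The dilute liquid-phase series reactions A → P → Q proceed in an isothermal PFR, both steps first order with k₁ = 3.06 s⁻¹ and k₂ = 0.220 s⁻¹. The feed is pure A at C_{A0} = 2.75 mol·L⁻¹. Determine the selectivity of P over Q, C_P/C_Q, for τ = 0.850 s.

7.26

For first-order series with pure A initially, C_P(τ) = k₁C_{A0}/(k₂−k₁)·(e^(−k₁τ) − e^(−k₂τ)).
e^(−k₁τ) = e^(−3.06×0.850) = e^(−2.601) = 0.07420; e^(−k₂τ) = e^(−0.1870) = 0.8294.
C_P = 3.06×2.75/(0.220−3.06) × (0.07420−0.8294) = (-2.963)×(-0.7552) = 2.238 mol·L⁻¹.
C_A = C_{A0}e^(−k₁τ) = 0.2040 mol·L⁻¹, so C_Q = C_{A0}−C_A−C_P = 0.3081 mol·L⁻¹; C_P/C_Q = 7.26.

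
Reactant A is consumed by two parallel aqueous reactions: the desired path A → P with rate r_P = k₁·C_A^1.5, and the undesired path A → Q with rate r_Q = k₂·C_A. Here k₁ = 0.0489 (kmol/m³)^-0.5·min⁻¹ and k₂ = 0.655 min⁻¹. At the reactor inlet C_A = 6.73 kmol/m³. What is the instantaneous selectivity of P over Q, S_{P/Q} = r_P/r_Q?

0.194

S_{P/Q} = r_P/r_Q = (k₁·C_A^1.5)/(k₂·C_A) = (k₁/k₂)·C_A^0.5.
= (0.0489×6.730^1.5) / (0.655×6.730) = 0.8538/4.408 = 0.194.
Since the desired path is higher order in A, keeping C_A high (PFR or concentrated feed) favours P.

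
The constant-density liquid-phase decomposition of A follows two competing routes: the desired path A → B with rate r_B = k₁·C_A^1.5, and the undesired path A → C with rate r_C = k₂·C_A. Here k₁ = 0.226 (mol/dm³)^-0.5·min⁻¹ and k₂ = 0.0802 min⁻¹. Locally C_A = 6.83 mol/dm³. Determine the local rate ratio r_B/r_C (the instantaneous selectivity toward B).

7.36

S_{B/C} = r_B/r_C = (k₁·C_A^1.5)/(k₂·C_A) = (k₁/k₂)·C_A^0.5.
= (0.226×6.830^1.5) / (0.0802×6.830) = 4.034/0.5478 = 7.36.
Since the desired path is higher order in A, keeping C_A high (PFR or concentrated feed) favours B.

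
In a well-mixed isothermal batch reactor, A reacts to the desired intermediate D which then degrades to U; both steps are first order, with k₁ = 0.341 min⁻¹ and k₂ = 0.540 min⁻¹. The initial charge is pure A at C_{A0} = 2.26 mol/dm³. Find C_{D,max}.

At the optimum, C_{D,max}/C_{A0} = (k₁/k₂)^[k₂/(k₂−k₁)].
= (0.341/0.540)^(0.540/(0.540−0.341)) = (0.6315)^(2.714) = 0.2873.
C_{D,max} = 0.2873×2.26 = 0.649 mol/dm³.

0.649 mol/dm³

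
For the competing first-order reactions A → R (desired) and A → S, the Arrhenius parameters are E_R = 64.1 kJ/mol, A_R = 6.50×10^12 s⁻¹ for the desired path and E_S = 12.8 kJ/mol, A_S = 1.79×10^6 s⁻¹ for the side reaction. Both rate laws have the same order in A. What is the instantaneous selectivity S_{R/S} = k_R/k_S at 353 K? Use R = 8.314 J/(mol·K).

Since both paths have the same order in A, the concentration cancels and S_{R/S} = k_R/k_S = (A_R/A_S)·exp[(E_S−E_R)/(RT)].
(E_S−E_R)/(RT) = (12.8−64.1)×10³/(8.314×353) = -51300/2935 = -17.48.
k_R/k_S = (6.50×10^12/1.79×10^6)·exp(-17.48) = 3.631×10^6 × 2.563×10^-8 = 0.0931.
Since E_R > E_S, raising the temperature improves selectivity toward R.

0.0931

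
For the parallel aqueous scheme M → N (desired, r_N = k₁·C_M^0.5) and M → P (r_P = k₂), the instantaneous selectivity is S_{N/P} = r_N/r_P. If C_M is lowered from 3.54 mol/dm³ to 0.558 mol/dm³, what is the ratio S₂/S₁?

S_{N/P} = (k₁/k₂)·C_M^0.5, so S₂/S₁ = (C_{M,2}/C_{M,1})^0.5.
= (0.558/3.54)^0.5 = (0.1576)^0.5 = 0.397.
Selectivity toward N falls as C_M falls — high-concentration operation is favoured.

0.397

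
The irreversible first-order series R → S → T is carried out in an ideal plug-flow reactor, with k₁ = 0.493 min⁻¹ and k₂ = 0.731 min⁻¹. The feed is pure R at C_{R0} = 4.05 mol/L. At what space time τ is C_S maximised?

Setting dC_S/dτ = 0 gives τ_opt = ln(k₂/k₁)/(k₂−k₁).
= ln(0.731/0.493)/(0.731−0.493) = ln(1.483)/0.2380 = 0.3939/0.2380 = 1.66 min.

1.66 min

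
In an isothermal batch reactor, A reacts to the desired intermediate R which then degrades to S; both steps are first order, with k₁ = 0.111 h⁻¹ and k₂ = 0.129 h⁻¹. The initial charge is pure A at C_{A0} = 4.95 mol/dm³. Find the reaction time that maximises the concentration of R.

8.35 h

The intermediate peaks when r₁ = r₂, i.e. k₁e^(−k₁t) = k₂e^(−k₂t), giving t_opt = ln(k₂/k₁)/(k₂−k₁).
= ln(0.129/0.111)/(0.129−0.111) = ln(1.162)/0.01800 = 0.1503/0.01800 = 8.35 h.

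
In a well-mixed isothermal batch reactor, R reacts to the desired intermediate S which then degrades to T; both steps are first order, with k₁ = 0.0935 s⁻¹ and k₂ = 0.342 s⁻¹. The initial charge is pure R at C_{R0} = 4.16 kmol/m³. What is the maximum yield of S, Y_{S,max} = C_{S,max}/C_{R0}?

0.168

Evaluating C_S at t_opt = ln(k₂/k₁)/(k₂−k₁) gives C_{S,max}/C_{R0} = (k₁/k₂)^[k₂/(k₂−k₁)].
= (0.0935/0.342)^(0.342/(0.342−0.0935)) = (0.2734)^(1.376) = 0.1678.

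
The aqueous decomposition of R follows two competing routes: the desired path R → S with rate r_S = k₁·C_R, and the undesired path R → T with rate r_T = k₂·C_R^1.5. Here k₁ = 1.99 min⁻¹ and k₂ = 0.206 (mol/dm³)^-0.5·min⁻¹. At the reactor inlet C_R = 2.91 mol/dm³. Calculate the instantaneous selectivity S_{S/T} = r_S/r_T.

5.66

S_{S/T} = r_S/r_T = (k₁·C_R)/(k₂·C_R^1.5) = (k₁/k₂)·C_R^-0.5.
= (1.99×2.910) / (0.206×2.910^1.5) = 5.791/1.023 = 5.66.
The undesired path is higher order in R, so low C_R (CSTR or dilute feed) favours S.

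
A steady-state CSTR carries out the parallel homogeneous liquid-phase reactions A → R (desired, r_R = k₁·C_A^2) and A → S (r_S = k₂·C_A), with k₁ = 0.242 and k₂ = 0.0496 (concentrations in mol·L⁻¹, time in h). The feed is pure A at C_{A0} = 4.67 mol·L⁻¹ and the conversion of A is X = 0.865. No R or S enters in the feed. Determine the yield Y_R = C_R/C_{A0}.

0.653

Exit C_A = C_{A0}(1−X) = 4.67×0.135 = 0.6305 mol·L⁻¹.
In a CSTR the entire volume is at exit conditions, so r_R = 0.242×0.6305^2 = 0.09619 and r_S = 0.0496×0.6305 = 0.03127.
Fraction of consumed A going to R: r_R/(r_R+r_S) = 0.7547.
C_R = 0.7547·C_{A0}·X = 0.7547×4.67×0.865 = 3.05 mol·L⁻¹; Y_R = C_R/C_{A0} = 0.653.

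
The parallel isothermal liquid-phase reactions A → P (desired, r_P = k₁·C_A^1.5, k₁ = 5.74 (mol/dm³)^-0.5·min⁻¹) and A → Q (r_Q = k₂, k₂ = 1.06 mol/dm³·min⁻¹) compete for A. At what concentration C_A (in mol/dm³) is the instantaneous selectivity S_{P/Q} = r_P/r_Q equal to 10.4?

S_{P/Q} = (k₁/k₂)·C_A^1.5 ⇒ C_A = (S·k₂/k₁)^(1/1.5).
= (10.4×1.06/5.74)^(0.6667) = (1.921)^(0.6667) = 1.55 mol/dm³.

1.55 mol/dm³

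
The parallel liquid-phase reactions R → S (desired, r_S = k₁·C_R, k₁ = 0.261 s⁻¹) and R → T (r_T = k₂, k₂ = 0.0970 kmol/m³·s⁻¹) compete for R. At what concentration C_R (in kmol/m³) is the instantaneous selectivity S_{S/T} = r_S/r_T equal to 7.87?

S_{S/T} = (k₁/k₂)·C_R ⇒ C_R = S·k₂/k₁.
= 7.87×0.0970/0.261 = 2.92 kmol/m³.

2.92 kmol/m³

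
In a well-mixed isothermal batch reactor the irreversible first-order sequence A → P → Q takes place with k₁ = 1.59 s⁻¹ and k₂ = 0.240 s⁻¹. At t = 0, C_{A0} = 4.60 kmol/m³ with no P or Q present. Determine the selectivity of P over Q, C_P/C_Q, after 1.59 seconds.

For first-order series with pure A initially, C_P(t) = k₁C_{A0}/(k₂−k₁)·(e^(−k₁t) − e^(−k₂t)).
e^(−k₁t) = e^(−1.59×1.59) = e^(−2.528) = 0.07981; e^(−k₂t) = e^(−0.3816) = 0.6828.
C_P = 1.59×4.60/(0.240−1.59) × (0.07981−0.6828) = (-5.418)×(-0.6030) = 3.267 kmol/m³.
C_A = C_{A0}e^(−k₁t) = 0.3671 kmol/m³, so C_Q = C_{A0}−C_A−C_P = 0.9662 kmol/m³; C_P/C_Q = 3.38.

3.38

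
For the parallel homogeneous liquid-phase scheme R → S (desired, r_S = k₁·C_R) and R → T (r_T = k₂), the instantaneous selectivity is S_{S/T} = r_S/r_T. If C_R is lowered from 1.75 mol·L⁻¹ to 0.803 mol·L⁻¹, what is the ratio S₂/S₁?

S_{S/T} = (k₁/k₂)·C_R, so S₂/S₁ = (C_{R,2}/C_{R,1}).
= 0.803/1.75 = 0.459.
Selectivity toward S falls as C_R falls — high-concentration operation is favoured.

0.459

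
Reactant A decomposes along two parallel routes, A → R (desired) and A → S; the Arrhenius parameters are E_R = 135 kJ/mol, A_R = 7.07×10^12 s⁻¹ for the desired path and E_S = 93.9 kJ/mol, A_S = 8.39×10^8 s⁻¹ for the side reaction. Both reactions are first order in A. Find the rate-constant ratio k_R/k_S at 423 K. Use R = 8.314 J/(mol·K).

Since both paths have the same order in A, the concentration cancels and S_{R/S} = k_R/k_S = (A_R/A_S)·exp[(E_S−E_R)/(RT)].
(E_S−E_R)/(RT) = (93.9−135)×10³/(8.314×423) = -41100/3517 = -11.69.
k_R/k_S = (7.07×10^12/8.39×10^8)·exp(-11.69) = 8427 × 8.405×10^-6 = 0.0708.
Since E_R > E_S, raising the temperature improves selectivity toward R.

0.0708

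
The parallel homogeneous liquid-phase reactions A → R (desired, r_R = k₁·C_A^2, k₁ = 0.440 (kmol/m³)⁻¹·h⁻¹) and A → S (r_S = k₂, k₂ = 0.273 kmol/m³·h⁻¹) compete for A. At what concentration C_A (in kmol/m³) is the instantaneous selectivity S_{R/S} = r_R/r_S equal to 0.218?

S_{R/S} = (k₁/k₂)·C_A^2 ⇒ C_A = (S·k₂/k₁)^(0.5).
= (0.218×0.273/0.440)^(0.5) = (0.1353)^(0.5) = 0.368 kmol/m³.

0.368 kmol/m³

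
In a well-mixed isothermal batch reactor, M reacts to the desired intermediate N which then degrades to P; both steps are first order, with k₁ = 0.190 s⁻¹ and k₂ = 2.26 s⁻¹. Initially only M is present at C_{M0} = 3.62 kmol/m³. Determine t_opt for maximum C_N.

For first-order series the maximum of C_N occurs at t_opt = ln(k₂/k₁)/(k₂−k₁).
= ln(2.26/0.190)/(2.26−0.190) = ln(11.89)/2.070 = 2.476/2.070 = 1.20 s.

1.20 s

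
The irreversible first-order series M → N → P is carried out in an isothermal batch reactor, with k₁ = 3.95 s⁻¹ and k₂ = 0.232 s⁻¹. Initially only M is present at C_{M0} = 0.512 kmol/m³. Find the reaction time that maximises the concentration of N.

The intermediate peaks when r₁ = r₂, i.e. k₁e^(−k₁t) = k₂e^(−k₂t), giving t_opt = ln(k₂/k₁)/(k₂−k₁).
= ln(0.232/3.95)/(0.232−3.95) = ln(0.05873)/-3.718 = -2.835/-3.718 = 0.762 s.

0.762 s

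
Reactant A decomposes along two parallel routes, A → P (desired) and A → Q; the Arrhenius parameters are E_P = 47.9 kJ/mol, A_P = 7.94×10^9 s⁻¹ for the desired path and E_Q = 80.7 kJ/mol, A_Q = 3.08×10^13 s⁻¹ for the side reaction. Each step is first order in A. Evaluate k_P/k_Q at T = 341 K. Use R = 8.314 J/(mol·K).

Since both paths have the same order in A, the concentration cancels and S_{P/Q} = k_P/k_Q = (A_P/A_Q)·exp[(E_Q−E_P)/(RT)].
(E_Q−E_P)/(RT) = (80.7−47.9)×10³/(8.314×341) = 32800/2835 = 11.57.
k_P/k_Q = (7.94×10^9/3.08×10^13)·exp(11.57) = 2.578×10^-4 × 1.058×10^5 = 27.3.
Since E_P < E_Q, lowering the temperature improves selectivity toward P.

27.3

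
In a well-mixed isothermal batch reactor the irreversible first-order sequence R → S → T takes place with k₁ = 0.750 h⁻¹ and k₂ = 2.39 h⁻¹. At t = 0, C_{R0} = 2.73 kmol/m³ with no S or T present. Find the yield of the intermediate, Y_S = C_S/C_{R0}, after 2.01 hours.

0.0975

For first-order series with pure R initially, C_S(t) = k₁C_{R0}/(k₂−k₁)·(e^(−k₁t) − e^(−k₂t)).
e^(−k₁t) = e^(−0.750×2.01) = e^(−1.507) = 0.2215; e^(−k₂t) = e^(−4.804) = 0.008198.
C_S = 0.750×2.73/(2.39−0.750) × (0.2215−0.008198) = 1.248×0.2133 = 0.2663 kmol/m³.
Y_S = C_S/C_{R0} = 0.2663/2.73 = 0.0975.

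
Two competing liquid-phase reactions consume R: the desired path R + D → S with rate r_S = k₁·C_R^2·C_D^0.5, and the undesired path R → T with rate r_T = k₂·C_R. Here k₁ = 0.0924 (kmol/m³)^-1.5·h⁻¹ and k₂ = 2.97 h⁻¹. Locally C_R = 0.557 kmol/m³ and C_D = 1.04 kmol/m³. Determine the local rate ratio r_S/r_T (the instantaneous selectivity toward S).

S_{S/T} = r_S/r_T = (k₁·C_R^2·C_D^0.5)/(k₂·C_R) = (k₁/k₂)·C_R·C_D^0.5.
= (0.0924×0.5570^2×1.040^0.5) / (2.97×0.5570) = 0.02923/1.654 = 0.0177.
Since the desired path is higher order in R, keeping C_R high (PFR or concentrated feed) favours S.

0.0177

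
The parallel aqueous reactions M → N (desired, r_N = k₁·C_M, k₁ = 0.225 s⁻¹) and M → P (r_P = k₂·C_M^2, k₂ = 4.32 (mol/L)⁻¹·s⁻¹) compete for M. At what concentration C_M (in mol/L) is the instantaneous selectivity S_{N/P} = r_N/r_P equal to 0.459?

S_{N/P} = (k₁/k₂)·C_M⁻¹ ⇒ C_M = (S·k₂/k₁)^(-1).
= (0.459×4.32/0.225)^(-1) = (8.813)^(-1) = 0.113 mol/L.

0.113 mol/L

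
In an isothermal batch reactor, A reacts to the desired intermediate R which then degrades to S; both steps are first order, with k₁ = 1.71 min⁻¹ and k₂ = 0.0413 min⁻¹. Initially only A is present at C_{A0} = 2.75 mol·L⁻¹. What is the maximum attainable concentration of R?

2.51 mol·L⁻¹

Evaluating C_R at t_opt = ln(k₂/k₁)/(k₂−k₁) gives C_{R,max}/C_{A0} = (k₁/k₂)^[k₂/(k₂−k₁)].
= (1.71/0.0413)^(0.0413/(0.0413−1.71)) = (41.40)^(-0.02475) = 0.9120.
C_{R,max} = 0.9120×2.75 = 2.51 mol·L⁻¹.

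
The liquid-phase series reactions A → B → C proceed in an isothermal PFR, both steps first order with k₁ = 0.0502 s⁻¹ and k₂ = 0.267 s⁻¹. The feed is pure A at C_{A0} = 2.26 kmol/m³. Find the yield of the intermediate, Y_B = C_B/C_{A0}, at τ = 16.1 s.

0.100

For first-order series with pure A initially, C_B(τ) = k₁C_{A0}/(k₂−k₁)·(e^(−k₁τ) − e^(−k₂τ)).
e^(−k₁τ) = e^(−0.0502×16.1) = e^(−0.8082) = 0.4457; e^(−k₂τ) = e^(−4.299) = 0.01359.
C_B = 0.0502×2.26/(0.267−0.0502) × (0.4457−0.01359) = 0.5233×0.4321 = 0.2261 kmol/m³.
Y_B = C_B/C_{A0} = 0.2261/2.26 = 0.100.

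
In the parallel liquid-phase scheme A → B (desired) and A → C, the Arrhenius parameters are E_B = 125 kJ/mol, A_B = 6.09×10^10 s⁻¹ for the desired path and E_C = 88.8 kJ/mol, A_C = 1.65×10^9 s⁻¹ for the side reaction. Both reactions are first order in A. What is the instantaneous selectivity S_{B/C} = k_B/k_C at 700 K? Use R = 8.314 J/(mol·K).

k_B/k_C = (A_B/A_C)·exp[−(E_B−E_C)/(RT)] = (A_B/A_C)·exp[(E_C−E_B)/(RT)].
(E_C−E_B)/(RT) = (88.8−125)×10³/(8.314×700) = -36200/5820 = -6.220.
k_B/k_C = (6.09×10^10/1.65×10^9)·exp(-6.220) = 36.91 × 0.001989 = 0.0734.

0.0734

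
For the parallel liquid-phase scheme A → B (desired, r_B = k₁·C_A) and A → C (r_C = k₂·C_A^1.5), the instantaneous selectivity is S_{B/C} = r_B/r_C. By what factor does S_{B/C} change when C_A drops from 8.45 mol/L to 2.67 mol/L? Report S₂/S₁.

1.78

S_{B/C} = (k₁/k₂)·C_A^-0.5, so S₂/S₁ = (C_{A,2}/C_{A,1})^-0.5.
= (2.67/8.45)^(-0.5) = (0.3160)^(-0.5) = 1.78.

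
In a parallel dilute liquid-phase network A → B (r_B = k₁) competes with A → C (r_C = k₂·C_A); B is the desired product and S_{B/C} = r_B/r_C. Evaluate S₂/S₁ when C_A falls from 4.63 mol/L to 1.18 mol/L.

3.92

S_{B/C} = (k₁/k₂)·C_A⁻¹, so S₂/S₁ = (C_{A,2}/C_{A,1})⁻¹.
= 4.63/1.18 = 3.92.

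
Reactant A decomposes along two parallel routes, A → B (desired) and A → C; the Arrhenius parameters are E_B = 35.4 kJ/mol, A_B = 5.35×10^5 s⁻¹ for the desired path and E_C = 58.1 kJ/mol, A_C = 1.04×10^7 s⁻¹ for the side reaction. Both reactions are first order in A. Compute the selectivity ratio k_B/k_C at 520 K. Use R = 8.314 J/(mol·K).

9.81

k_B/k_C = (A_B/A_C)·exp[−(E_B−E_C)/(RT)] = (A_B/A_C)·exp[(E_C−E_B)/(RT)].
(E_C−E_B)/(RT) = (58.1−35.4)×10³/(8.314×520) = 22700/4323 = 5.251.
k_B/k_C = (5.35×10^5/1.04×10^7)·exp(5.251) = 0.05144 × 190.7 = 9.81.
Since E_B < E_C, lowering the temperature improves selectivity toward B.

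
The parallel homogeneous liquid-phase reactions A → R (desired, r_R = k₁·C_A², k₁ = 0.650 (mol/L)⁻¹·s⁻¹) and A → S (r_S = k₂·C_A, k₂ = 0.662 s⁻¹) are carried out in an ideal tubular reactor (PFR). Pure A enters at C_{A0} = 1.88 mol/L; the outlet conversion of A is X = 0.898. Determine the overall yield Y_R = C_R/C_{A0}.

C_A = C_{A0}(1−X) = 0.1918 mol/L.
Along a PFR/batch, dC_S/dC_A = −r_S/(r_R+r_S) = −k₂/(k₂+k₁·C_A).
Integrating from C_{A0} to C_A: C_S = (0.662/0.650)·ln[(0.662+0.650·1.88)/(0.662+0.650·0.192)] = 1.018·ln(1.884/0.7866) = 0.8895 mol/L.
Then C_R = (C_{A0}−C_A) − C_S = 1.688 − 0.8895 = 0.7987 mol/L.
Y_R = C_R/C_{A0} = 0.7987/1.88 = 0.425.

0.425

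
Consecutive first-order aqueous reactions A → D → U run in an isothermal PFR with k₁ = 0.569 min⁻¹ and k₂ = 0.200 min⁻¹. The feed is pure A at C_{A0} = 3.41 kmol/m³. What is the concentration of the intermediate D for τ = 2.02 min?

For first-order series with pure A initially, C_D(τ) = k₁C_{A0}/(k₂−k₁)·(e^(−k₁τ) − e^(−k₂τ)).
e^(−k₁τ) = e^(−0.569×2.02) = e^(−1.149) = 0.3168; e^(−k₂τ) = e^(−0.4040) = 0.6676.
C_D = 0.569×3.41/(0.200−0.569) × (0.3168−0.6676) = (-5.258)×(-0.3508) = 1.845 kmol/m³.

1.84 kmol/m³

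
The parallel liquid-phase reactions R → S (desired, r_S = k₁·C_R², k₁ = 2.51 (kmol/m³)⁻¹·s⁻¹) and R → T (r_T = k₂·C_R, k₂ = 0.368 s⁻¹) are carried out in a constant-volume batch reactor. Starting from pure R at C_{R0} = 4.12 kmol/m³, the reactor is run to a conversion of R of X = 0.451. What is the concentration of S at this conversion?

C_R = C_{R0}(1−X) = 2.262 kmol/m³.
Along a PFR/batch, dC_T/dC_R = −r_T/(r_S+r_T) = −k₂/(k₂+k₁·C_R).
Integrating from C_{R0} to C_R: C_T = (0.368/2.51)·ln[(0.368+2.51·4.12)/(0.368+2.51·2.26)] = 0.1466·ln(10.71/6.045) = 0.08384 kmol/m³.
Then C_S = (C_{R0}−C_R) − C_T = 1.858 − 0.08384 = 1.774 kmol/m³.

1.77 kmol/m³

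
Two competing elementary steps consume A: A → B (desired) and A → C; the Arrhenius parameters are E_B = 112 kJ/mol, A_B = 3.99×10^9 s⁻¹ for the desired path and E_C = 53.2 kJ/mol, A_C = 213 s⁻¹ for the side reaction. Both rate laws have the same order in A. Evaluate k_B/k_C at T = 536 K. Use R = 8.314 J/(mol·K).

Since both paths have the same order in A, the concentration cancels and S_{B/C} = k_B/k_C = (A_B/A_C)·exp[(E_C−E_B)/(RT)].
(E_C−E_B)/(RT) = (53.2−112)×10³/(8.314×536) = -58800/4456 = -13.19.
k_B/k_C = (3.99×10^9/213)·exp(-13.19) = 1.873×10^7 × 1.860×10^-6 = 34.8.
Since E_B > E_C, raising the temperature improves selectivity toward B.

34.8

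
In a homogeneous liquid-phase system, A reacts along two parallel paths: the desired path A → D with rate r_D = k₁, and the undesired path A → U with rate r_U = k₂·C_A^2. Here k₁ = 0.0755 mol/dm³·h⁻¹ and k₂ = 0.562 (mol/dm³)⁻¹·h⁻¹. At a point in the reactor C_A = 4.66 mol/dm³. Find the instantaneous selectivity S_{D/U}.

0.00619

S_{D/U} = r_D/r_U = (k₁)/(k₂·C_A^2) = (k₁/k₂)·C_A^-2.
= (0.0755) / (0.562×4.660^2) = 0.07550/12.20 = 0.00619.
The undesired path is higher order in A, so low C_A (CSTR or dilute feed) favours D.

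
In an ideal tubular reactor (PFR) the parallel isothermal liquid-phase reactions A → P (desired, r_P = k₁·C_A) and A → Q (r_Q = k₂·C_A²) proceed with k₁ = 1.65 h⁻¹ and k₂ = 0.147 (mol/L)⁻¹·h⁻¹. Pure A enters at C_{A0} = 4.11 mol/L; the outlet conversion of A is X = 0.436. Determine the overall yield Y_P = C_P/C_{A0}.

C_A = C_{A0}(1−X) = 2.318 mol/L.
Along a PFR/batch, dC_P/dC_A = −r_P/(r_P+r_Q) = −k₁/(k₁+k₂·C_A).
Integrating from C_{A0} to C_A: C_P = (1.65/0.147)·ln[(1.65+0.147·4.11)/(1.65+0.147·2.32)] = 11.22·ln(2.254/1.991) = 1.395 mol/L.
Y_P = C_P/C_{A0} = 1.395/4.11 = 0.339.

0.339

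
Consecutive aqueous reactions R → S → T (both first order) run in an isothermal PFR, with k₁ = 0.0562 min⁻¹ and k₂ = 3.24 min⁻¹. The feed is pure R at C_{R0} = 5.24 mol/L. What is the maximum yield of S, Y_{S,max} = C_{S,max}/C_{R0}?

0.0161

For a first-order series the maximum intermediate yield is C_{S,max}/C_{R0} = (k₁/k₂)^[k₂/(k₂−k₁)].
= (0.0562/3.24)^(3.24/(3.24−0.0562)) = (0.01735)^(1.018) = 0.01615.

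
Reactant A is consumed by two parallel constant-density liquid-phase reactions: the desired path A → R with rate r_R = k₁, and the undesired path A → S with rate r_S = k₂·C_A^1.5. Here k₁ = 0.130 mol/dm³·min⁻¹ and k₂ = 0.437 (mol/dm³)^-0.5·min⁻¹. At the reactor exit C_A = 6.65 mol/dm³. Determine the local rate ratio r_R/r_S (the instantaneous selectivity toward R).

0.0173

S_{R/S} = r_R/r_S = (k₁)/(k₂·C_A^1.5) = (k₁/k₂)·C_A^-1.5.
= (0.130) / (0.437×6.650^1.5) = 0.1300/7.494 = 0.0173.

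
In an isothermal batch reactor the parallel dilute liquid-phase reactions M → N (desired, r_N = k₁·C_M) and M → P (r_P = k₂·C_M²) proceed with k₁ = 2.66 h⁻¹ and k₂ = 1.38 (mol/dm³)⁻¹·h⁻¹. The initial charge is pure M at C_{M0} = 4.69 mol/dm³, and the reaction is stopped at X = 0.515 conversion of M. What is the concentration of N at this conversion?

C_M = C_{M0}(1−X) = 2.275 mol/dm³.
Along a PFR/batch, dC_N/dC_M = −r_N/(r_N+r_P) = −k₁/(k₁+k₂·C_M).
Integrating from C_{M0} to C_M: C_N = (2.66/1.38)·ln[(2.66+1.38·4.69)/(2.66+1.38·2.27)] = 1.928·ln(9.132/5.799) = 0.8753 mol/dm³.

0.875 mol/dm³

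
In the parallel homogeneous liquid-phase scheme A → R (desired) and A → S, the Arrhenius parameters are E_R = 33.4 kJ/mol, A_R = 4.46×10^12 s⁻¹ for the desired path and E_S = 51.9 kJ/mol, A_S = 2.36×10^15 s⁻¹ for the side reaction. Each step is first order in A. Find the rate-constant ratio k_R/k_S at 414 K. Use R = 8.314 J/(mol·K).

0.408

k_R/k_S = (A_R/A_S)·exp[−(E_R−E_S)/(RT)] = (A_R/A_S)·exp[(E_S−E_R)/(RT)].
(E_S−E_R)/(RT) = (51.9−33.4)×10³/(8.314×414) = 18500/3442 = 5.375.
k_R/k_S = (4.46×10^12/2.36×10^15)·exp(5.375) = 0.001890 × 215.9 = 0.408.
Since E_R < E_S, lowering the temperature improves selectivity toward R.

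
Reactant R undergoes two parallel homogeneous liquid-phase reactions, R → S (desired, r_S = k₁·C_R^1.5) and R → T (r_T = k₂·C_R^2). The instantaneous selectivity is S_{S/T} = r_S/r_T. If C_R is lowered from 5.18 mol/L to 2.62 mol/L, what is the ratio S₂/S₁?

S_{S/T} = (k₁/k₂)·C_R^-0.5, so S₂/S₁ = (C_{R,2}/C_{R,1})^-0.5.
= (2.62/5.18)^(-0.5) = (0.5058)^(-0.5) = 1.41.

1.41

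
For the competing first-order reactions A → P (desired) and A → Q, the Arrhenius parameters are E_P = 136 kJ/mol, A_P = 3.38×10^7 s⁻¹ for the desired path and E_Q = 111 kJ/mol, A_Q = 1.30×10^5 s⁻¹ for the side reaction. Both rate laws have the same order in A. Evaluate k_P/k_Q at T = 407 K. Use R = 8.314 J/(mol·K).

0.161

With equal orders, S_{P/Q} = k_P/k_Q = (A_P/A_Q)·exp[(E_Q−E_P)/(RT)].
(E_Q−E_P)/(RT) = (111−136)×10³/(8.314×407) = -25000/3384 = -7.388.
k_P/k_Q = (3.38×10^7/1.30×10^5)·exp(-7.388) = 260.0 × 6.185×10^-4 = 0.161.
Since E_P > E_Q, raising the temperature improves selectivity toward P.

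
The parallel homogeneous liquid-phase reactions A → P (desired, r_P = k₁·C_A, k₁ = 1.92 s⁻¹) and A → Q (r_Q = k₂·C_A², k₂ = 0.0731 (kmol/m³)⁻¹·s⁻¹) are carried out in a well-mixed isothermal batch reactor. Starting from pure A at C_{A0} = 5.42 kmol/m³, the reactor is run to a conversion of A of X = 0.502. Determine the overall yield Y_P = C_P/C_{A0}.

C_A = C_{A0}(1−X) = 2.699 kmol/m³.
Along a PFR/batch, dC_P/dC_A = −r_P/(r_P+r_Q) = −k₁/(k₁+k₂·C_A).
Integrating from C_{A0} to C_A: C_P = (1.92/0.0731)·ln[(1.92+0.0731·5.42)/(1.92+0.0731·2.70)] = 26.27·ln(2.316/2.117) = 2.358 kmol/m³.
Y_P = C_P/C_{A0} = 2.358/5.42 = 0.435.

0.435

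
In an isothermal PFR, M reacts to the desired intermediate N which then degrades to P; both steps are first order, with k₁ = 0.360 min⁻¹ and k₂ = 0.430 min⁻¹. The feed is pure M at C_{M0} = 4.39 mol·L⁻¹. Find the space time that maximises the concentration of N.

The intermediate peaks when r₁ = r₂, i.e. k₁e^(−k₁τ) = k₂e^(−k₂τ), giving τ_opt = ln(k₂/k₁)/(k₂−k₁).
= ln(0.430/0.360)/(0.430−0.360) = ln(1.194)/0.07000 = 0.1777/0.07000 = 2.54 min.

2.54 min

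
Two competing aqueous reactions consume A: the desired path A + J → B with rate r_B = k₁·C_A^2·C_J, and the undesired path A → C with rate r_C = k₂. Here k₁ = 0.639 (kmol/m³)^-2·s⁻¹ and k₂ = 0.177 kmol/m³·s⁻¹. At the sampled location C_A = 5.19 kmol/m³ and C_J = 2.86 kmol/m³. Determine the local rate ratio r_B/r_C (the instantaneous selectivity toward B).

S_{B/C} = r_B/r_C = (k₁·C_A^2·C_J)/(k₂) = (k₁/k₂)·C_A^2·C_J.
= (0.639×5.190^2×2.860) / (0.177) = 49.23/0.1770 = 278.
Since the desired path is higher order in A, keeping C_A high (PFR or concentrated feed) favours B.

278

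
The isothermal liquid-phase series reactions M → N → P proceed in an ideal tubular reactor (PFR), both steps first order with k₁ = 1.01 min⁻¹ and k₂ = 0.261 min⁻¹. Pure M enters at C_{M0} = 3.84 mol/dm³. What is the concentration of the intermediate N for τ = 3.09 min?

2.08 mol/dm³

The intermediate concentration in a first-order A→B→C sequence is C_N = k₁C_{M0}(e^(−k₁τ) − e^(−k₂τ))/(k₂−k₁).
e^(−k₁τ) = e^(−1.01×3.09) = e^(−3.121) = 0.04412; e^(−k₂τ) = e^(−0.8065) = 0.4464.
C_N = 1.01×3.84/(0.261−1.01) × (0.04412−0.4464) = (-5.178)×(-0.4023) = 2.083 mol/dm³.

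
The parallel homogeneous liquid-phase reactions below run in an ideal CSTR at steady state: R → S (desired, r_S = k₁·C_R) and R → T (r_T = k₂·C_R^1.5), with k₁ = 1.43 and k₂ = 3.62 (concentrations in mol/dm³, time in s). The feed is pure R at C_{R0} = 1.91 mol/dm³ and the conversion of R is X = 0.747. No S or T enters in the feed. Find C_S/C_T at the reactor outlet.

0.568

Exit C_R = C_{R0}(1−X) = 1.91×0.253 = 0.4832 mol/dm³.
A CSTR operates uniformly at the exit composition, giving r_S = 0.6910 and r_T = 1.216 (each k·C_R^n at C_R = 0.4832).
Overall selectivity = C_S/C_T = r_Sτ/(r_Tτ) = r_S/r_T = 0.568.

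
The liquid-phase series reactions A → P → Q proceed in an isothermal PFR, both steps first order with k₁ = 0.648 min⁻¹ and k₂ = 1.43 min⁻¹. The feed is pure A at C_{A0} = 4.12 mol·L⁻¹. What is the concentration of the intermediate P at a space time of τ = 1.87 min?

0.781 mol·L⁻¹

For first-order series with pure A initially, C_P(τ) = k₁C_{A0}/(k₂−k₁)·(e^(−k₁τ) − e^(−k₂τ)).
e^(−k₁τ) = e^(−0.648×1.87) = e^(−1.212) = 0.2977; e^(−k₂τ) = e^(−2.674) = 0.06897.
C_P = 0.648×4.12/(1.43−0.648) × (0.2977−0.06897) = 3.414×0.2287 = 0.7808 mol·L⁻¹.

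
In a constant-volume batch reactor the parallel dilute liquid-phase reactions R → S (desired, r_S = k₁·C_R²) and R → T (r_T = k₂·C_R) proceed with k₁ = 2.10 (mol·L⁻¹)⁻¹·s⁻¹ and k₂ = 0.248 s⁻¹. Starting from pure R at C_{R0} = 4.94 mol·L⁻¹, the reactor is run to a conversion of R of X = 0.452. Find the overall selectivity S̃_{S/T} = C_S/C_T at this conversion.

C_R = C_{R0}(1−X) = 2.707 mol·L⁻¹.
Along a PFR/batch, dC_T/dC_R = −r_T/(r_S+r_T) = −k₂/(k₂+k₁·C_R).
Integrating from C_{R0} to C_R: C_T = (0.248/2.10)·ln[(0.248+2.10·4.94)/(0.248+2.10·2.71)] = 0.1181·ln(10.62/5.933) = 0.06878 mol·L⁻¹.
Then C_S = (C_{R0}−C_R) − C_T = 2.233 − 0.06878 = 2.164 mol·L⁻¹.
S̃_{S/T} = C_S/C_T = 2.164/0.06878 = 31.5.

31.5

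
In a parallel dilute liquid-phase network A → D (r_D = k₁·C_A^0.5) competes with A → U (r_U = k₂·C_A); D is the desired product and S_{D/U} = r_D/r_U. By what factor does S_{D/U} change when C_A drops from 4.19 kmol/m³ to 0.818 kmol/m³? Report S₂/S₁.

S_{D/U} = (k₁/k₂)·C_A^-0.5, so S₂/S₁ = (C_{A,2}/C_{A,1})^-0.5.
= (0.818/4.19)^(-0.5) = (0.1952)^(-0.5) = 2.26.
Selectivity toward D rises as C_A falls — low-concentration operation is favoured.

2.26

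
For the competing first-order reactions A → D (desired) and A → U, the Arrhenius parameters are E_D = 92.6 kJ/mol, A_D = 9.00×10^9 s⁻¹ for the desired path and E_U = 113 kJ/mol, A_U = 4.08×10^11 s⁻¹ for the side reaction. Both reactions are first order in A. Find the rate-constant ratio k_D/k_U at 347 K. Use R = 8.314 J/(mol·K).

26.0

With equal orders, S_{D/U} = k_D/k_U = (A_D/A_U)·exp[(E_U−E_D)/(RT)].
(E_U−E_D)/(RT) = (113−92.6)×10³/(8.314×347) = 20400/2885 = 7.071.
k_D/k_U = (9.00×10^9/4.08×10^11)·exp(7.071) = 0.02206 × 1178 = 26.0.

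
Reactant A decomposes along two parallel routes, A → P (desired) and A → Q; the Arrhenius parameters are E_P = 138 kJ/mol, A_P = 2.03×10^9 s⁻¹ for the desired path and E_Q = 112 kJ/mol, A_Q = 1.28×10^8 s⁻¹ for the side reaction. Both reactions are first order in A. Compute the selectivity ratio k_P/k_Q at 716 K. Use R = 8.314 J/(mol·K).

0.201

With equal orders, S_{P/Q} = k_P/k_Q = (A_P/A_Q)·exp[(E_Q−E_P)/(RT)].
(E_Q−E_P)/(RT) = (112−138)×10³/(8.314×716) = -26000/5953 = -4.368.
k_P/k_Q = (2.03×10^9/1.28×10^8)·exp(-4.368) = 15.86 × 0.01268 = 0.201.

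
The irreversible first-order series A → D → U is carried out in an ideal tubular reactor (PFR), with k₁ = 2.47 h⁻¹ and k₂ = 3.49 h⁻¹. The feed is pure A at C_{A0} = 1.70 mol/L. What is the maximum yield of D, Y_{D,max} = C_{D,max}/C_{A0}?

At the optimum, C_{D,max}/C_{A0} = (k₁/k₂)^[k₂/(k₂−k₁)].
= (2.47/3.49)^(3.49/(3.49−2.47)) = (0.7077)^(3.422) = 0.3064.

0.306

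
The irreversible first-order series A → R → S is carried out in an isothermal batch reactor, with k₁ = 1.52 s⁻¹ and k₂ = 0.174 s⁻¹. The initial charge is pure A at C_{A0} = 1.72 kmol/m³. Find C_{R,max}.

Evaluating C_R at t_opt = ln(k₂/k₁)/(k₂−k₁) gives C_{R,max}/C_{A0} = (k₁/k₂)^[k₂/(k₂−k₁)].
= (1.52/0.174)^(0.174/(0.174−1.52)) = (8.736)^(-0.1293) = 0.7556.
C_{R,max} = 0.7556×1.72 = 1.30 kmol/m³.

1.30 kmol/m³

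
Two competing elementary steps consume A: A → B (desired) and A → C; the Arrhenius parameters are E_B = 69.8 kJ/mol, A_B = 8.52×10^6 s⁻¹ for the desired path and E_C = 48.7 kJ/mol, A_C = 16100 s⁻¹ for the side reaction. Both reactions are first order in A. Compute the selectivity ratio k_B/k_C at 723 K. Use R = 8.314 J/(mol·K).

Since both paths have the same order in A, the concentration cancels and S_{B/C} = k_B/k_C = (A_B/A_C)·exp[(E_C−E_B)/(RT)].
(E_C−E_B)/(RT) = (48.7−69.8)×10³/(8.314×723) = -21100/6011 = -3.510.
k_B/k_C = (8.52×10^6/16100)·exp(-3.510) = 529.2 × 0.02989 = 15.8.
Since E_B > E_C, raising the temperature improves selectivity toward B.

15.8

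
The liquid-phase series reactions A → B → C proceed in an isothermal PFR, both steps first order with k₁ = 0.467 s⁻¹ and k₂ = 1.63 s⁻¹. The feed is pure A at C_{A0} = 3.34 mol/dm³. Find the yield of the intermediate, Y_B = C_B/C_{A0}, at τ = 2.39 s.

The intermediate concentration in a first-order A→B→C sequence is C_B = k₁C_{A0}(e^(−k₁τ) − e^(−k₂τ))/(k₂−k₁).
e^(−k₁τ) = e^(−0.467×2.39) = e^(−1.116) = 0.3275; e^(−k₂τ) = e^(−3.896) = 0.02033.
C_B = 0.467×3.34/(1.63−0.467) × (0.3275−0.02033) = 1.341×0.3072 = 0.4120 mol/dm³.
Y_B = C_B/C_{A0} = 0.4120/3.34 = 0.123.

0.123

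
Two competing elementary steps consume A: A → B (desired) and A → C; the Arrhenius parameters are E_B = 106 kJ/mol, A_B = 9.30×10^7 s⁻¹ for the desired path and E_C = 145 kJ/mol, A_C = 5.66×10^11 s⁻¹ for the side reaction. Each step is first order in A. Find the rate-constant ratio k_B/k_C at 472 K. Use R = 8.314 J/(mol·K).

k_B/k_C = (A_B/A_C)·exp[−(E_B−E_C)/(RT)] = (A_B/A_C)·exp[(E_C−E_B)/(RT)].
(E_C−E_B)/(RT) = (145−106)×10³/(8.314×472) = 39000/3924 = 9.938.
k_B/k_C = (9.30×10^7/5.66×10^11)·exp(9.938) = 1.643×10^-4 × 20709 = 3.40.
Since E_B < E_C, lowering the temperature improves selectivity toward B.

3.40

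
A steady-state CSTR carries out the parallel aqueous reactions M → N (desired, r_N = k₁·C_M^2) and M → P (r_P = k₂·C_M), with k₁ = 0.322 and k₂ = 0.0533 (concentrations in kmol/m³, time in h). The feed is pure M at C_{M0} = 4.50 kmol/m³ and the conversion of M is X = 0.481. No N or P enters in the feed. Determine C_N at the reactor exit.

Exit C_M = C_{M0}(1−X) = 4.50×0.519 = 2.336 kmol/m³.
In a CSTR the entire volume is at exit conditions, so r_N = 0.322×2.336^2 = 1.756 and r_P = 0.0533×2.336 = 0.1245.
Fraction of consumed M going to N: r_N/(r_N+r_P) = 0.9338.
C_N = 0.9338·C_{M0}·X = 0.9338×4.50×0.481 = 2.02 kmol/m³.

2.02 kmol/m³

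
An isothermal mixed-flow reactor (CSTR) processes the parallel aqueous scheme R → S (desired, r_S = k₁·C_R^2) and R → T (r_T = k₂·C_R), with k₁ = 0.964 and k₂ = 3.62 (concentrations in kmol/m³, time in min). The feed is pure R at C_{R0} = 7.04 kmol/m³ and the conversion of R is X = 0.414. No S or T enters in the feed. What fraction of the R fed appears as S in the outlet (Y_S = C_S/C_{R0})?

0.217

Exit C_R = C_{R0}(1−X) = 7.04×0.586 = 4.125 kmol/m³.
In a CSTR the entire volume is at exit conditions, so r_S = 0.964×4.125^2 = 16.41 and r_T = 3.62×4.125 = 14.93.
Fraction of consumed R going to S: r_S/(r_S+r_T) = 0.5235.
C_S = 0.5235·C_{R0}·X = 0.5235×7.04×0.414 = 1.53 kmol/m³; Y_S = C_S/C_{R0} = 0.217.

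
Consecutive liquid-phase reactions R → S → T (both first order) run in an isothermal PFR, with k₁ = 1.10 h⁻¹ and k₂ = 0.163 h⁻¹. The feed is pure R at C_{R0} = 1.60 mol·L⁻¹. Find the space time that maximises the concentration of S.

The intermediate peaks when r₁ = r₂, i.e. k₁e^(−k₁τ) = k₂e^(−k₂τ), giving τ_opt = ln(k₂/k₁)/(k₂−k₁).
= ln(0.163/1.10)/(0.163−1.10) = ln(0.1482)/-0.9370 = -1.909/-0.9370 = 2.04 h.

2.04 h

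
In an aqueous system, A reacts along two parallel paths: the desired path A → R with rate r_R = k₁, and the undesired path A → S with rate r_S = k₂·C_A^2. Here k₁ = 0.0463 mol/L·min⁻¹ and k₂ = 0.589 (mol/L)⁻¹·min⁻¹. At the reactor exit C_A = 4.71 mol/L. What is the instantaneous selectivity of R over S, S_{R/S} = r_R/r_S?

0.00354

S_{R/S} = r_R/r_S = (k₁)/(k₂·C_A^2) = (k₁/k₂)·C_A^-2.
= (0.0463) / (0.589×4.710^2) = 0.04630/13.07 = 0.00354.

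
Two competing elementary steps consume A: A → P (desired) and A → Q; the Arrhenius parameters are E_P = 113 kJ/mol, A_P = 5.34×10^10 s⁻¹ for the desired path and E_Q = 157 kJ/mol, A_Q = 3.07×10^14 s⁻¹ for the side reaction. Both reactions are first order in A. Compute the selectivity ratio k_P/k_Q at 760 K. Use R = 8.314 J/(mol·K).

Since both paths have the same order in A, the concentration cancels and S_{P/Q} = k_P/k_Q = (A_P/A_Q)·exp[(E_Q−E_P)/(RT)].
(E_Q−E_P)/(RT) = (157−113)×10³/(8.314×760) = 44000/6319 = 6.964.
k_P/k_Q = (5.34×10^10/3.07×10^14)·exp(6.964) = 1.739×10^-4 × 1057 = 0.184.
Since E_P < E_Q, lowering the temperature improves selectivity toward P.

0.184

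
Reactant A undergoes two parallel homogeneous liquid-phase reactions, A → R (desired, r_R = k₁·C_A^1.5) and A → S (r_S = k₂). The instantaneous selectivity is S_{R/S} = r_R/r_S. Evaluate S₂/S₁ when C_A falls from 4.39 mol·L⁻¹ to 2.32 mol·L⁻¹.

0.384

S_{R/S} = (k₁/k₂)·C_A^1.5, so S₂/S₁ = (C_{A,2}/C_{A,1})^1.5.
= (2.32/4.39)^1.5 = (0.5285)^1.5 = 0.384.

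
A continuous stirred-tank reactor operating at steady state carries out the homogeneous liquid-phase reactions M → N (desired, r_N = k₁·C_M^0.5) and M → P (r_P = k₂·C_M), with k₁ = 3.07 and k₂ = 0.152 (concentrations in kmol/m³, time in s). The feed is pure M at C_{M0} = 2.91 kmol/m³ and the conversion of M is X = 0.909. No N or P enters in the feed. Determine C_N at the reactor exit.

2.58 kmol/m³

Exit C_M = C_{M0}(1−X) = 2.91×0.0910 = 0.2648 kmol/m³.
Rates in a CSTR are evaluated at the outlet concentration: r_N = 3.07×0.2648^0.5 = 1.580, r_P = 0.152×0.2648 = 0.04025.
Fraction of consumed M going to N: r_N/(r_N+r_P) = 0.9752.
C_N = 0.9752·C_{M0}·X = 0.9752×2.91×0.909 = 2.58 kmol/m³.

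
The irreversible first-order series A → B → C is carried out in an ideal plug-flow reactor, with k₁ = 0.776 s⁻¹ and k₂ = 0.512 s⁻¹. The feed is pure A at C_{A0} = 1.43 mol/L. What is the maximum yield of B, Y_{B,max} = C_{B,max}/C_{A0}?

Evaluating C_B at τ_opt = ln(k₂/k₁)/(k₂−k₁) gives C_{B,max}/C_{A0} = (k₁/k₂)^[k₂/(k₂−k₁)].
= (0.776/0.512)^(0.512/(0.512−0.776)) = (1.516)^(-1.939) = 0.4464.

0.446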